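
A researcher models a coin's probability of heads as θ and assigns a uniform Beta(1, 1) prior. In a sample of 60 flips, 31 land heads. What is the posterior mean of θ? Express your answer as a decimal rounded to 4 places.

Observing 31 successes and 29 failures updates Beta(1, 1) by adding the success and failure counts to the two shape parameters: α = 1+31 = 32, β = 1+29 = 30.
Posterior mean = α/(α+β) = 32/62 = 0.5161.

Posterior mean ≈ 0.5161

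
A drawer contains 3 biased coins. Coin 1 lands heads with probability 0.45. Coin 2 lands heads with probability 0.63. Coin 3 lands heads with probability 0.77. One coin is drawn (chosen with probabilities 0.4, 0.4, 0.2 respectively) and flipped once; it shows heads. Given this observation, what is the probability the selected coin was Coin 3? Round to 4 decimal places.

Tabulate prior·likelihood by source: [1] prior 0.4, lik 0.45, product 0.1800; [2] prior 0.4, lik 0.63, product 0.2520; [3] prior 0.2, lik 0.77, product 0.1540.
Normalizing constant = 0.58600; the posterior for Coin 3 is its product over the sum, 0.1540/0.58600 = 0.2628.

Posterior probability ≈ 0.2628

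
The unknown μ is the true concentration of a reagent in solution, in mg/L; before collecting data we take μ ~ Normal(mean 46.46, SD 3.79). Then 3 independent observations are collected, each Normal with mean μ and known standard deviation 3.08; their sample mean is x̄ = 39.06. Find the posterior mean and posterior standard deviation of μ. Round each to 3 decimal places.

Posterior mean ≈ 40.395; posterior SD ≈ 1.610

With known σ, the Normal prior is conjugate. Weight on the data is w = (n/σ²)/(n/σ² + 1/τ₀²) = 0.316242/(0.316242+0.0696180) = 0.81958.
Posterior mean = w·x̄ + (1−w)·μ₀ = 0.81958·39.06 + 0.18042·46.46 = 40.395. Posterior variance = 1/(0.316242+0.0696180) = 2.59161, so SD = 1.610.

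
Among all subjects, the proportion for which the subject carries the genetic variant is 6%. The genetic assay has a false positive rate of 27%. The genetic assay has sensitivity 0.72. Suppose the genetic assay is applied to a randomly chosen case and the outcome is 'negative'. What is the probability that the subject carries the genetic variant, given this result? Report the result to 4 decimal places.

Let H be the event that the subject carries the genetic variant. P(H) = 0.06, so P(¬H) = 0.94. With E the 'negative' result, P(E|H) = 0.28 and P(E|¬H) = 0.73.
P(E) = 0.28·0.06 + 0.73·0.94 = 0.016800 + 0.68620 = 0.70300.
By Bayes' theorem, P(H|E) = 0.016800 / 0.70300 = 0.0239.

P(H | E) ≈ 0.0239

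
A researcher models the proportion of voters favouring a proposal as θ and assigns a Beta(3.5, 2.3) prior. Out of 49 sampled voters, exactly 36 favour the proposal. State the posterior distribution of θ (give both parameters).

Posterior: Beta(39.5, 15.3)

Observing 36 successes and 13 failures updates Beta(3.5, 2.3) by adding the success and failure counts to the two shape parameters: α = 3.5+36 = 39.5, β = 2.3+13 = 15.3.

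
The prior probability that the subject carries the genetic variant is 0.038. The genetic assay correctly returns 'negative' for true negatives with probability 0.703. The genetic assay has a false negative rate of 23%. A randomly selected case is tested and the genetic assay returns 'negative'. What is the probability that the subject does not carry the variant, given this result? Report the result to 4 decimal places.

Write H for 'the subject carries the genetic variant'. Prior odds H:¬H = 0.038/0.962 = 0.039501. For the 'negative' outcome, the likelihood ratio is 0.23/0.703 = 0.32717.
Posterior odds = 0.039501 × 0.32717 = 0.012924, so P(H|E) = 0.012924/(1+0.012924) = 0.0128. Then P(¬H|E) = 1 − 0.0128 = 0.9872.

P(¬H | E) ≈ 0.9872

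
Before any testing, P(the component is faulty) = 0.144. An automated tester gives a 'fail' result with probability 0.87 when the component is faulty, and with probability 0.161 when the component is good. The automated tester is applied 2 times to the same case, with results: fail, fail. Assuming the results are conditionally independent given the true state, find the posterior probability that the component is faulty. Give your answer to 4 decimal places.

Posterior P(H) ≈ 0.8309

With H the event that the component is faulty, the joint likelihood of the observed sequence is P(data|H) = 0.87·0.87 = 0.75690 and P(data|¬H) = 0.161·0.161 = 0.025921.
Bayes: P(H|data) = 0.144·0.75690 / (0.144·0.75690 + 0.856·0.025921) = 0.10899/0.13118 = 0.8309.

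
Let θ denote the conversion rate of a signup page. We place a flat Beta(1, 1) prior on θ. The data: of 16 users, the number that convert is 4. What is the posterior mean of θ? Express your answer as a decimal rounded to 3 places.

Posterior mean ≈ 0.278

Observing 4 successes and 12 failures updates Beta(1, 1) by adding the success and failure counts to the two shape parameters: α = 1+4 = 5, β = 1+12 = 13.
E[θ | data] = 5/(5+13) = 0.278.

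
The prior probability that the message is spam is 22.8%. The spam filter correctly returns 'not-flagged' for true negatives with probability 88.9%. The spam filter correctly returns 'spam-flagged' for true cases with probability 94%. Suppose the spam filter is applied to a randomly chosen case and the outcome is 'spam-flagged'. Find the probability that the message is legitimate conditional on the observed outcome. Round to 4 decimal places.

Write H for 'the message is spam'. Prior odds H:¬H = 0.228/0.772 = 0.29534. For the 'spam-flagged' outcome, the likelihood ratio is 0.94/0.111 = 8.4685.
Posterior odds = 0.29534 × 8.4685 = 2.5011, so P(H|E) = 2.5011/(1+2.5011) = 0.7144. Then P(¬H|E) = 1 − 0.7144 = 0.2856.

P(¬H | E) ≈ 0.2856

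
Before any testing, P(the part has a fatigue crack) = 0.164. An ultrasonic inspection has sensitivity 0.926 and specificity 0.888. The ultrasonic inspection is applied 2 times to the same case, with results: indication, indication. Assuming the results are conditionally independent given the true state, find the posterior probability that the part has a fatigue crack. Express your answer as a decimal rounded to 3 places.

Posterior P(H) ≈ 0.931

Let H be the event that the part has a fatigue crack; start with P(H) = 0.164. P('indication'|H) = 0.926, P('indication'|¬H) = 0.112.
Update on result 1 ('indication'): P(H) ← 0.926·0.1640 / (0.926·0.1640 + 0.112·0.8360) = 0.15186/0.24550 = 0.6186.
Update on result 2 ('indication'): P(H) ← 0.926·0.6186 / (0.926·0.6186 + 0.112·0.3814) = 0.57282/0.61554 = 0.9306.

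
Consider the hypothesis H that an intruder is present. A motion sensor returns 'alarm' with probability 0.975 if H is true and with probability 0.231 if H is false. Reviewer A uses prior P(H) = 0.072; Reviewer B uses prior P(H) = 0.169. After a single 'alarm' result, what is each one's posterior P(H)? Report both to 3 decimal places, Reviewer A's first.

P('+'|H) = 0.975, P('+'|¬H) = 0.231.
Reviewer A: numerator 0.975·0.072 = 0.070200; evidence = 0.070200+0.231·0.928 = 0.28457; posterior = 0.247.
Reviewer B: numerator 0.975·0.169 = 0.16478; evidence = 0.16478+0.231·0.831 = 0.35674; posterior = 0.462.

Reviewer A: 0.247; Reviewer B: 0.462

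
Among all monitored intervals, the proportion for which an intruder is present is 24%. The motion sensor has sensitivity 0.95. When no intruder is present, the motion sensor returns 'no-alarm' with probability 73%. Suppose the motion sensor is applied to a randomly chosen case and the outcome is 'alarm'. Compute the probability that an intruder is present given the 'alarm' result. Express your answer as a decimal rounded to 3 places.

Let H be the event that an intruder is present. P(H) = 0.24, so P(¬H) = 0.76. With E the 'alarm' result, P(E|H) = 0.95 and P(E|¬H) = 0.27.
P(E) = 0.95·0.24 + 0.27·0.76 = 0.22800 + 0.20520 = 0.43320.
By Bayes' theorem, P(H|E) = 0.22800 / 0.43320 = 0.526.

P(H | E) ≈ 0.526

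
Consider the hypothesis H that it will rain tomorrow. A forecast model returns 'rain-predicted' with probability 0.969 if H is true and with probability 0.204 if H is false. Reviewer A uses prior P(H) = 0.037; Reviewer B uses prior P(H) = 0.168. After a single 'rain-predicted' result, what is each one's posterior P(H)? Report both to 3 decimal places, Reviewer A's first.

The likelihood ratio for a 'rain-predicted' result is 0.969/0.204 = 4.7500.
Reviewer A: prior odds 0.037/0.963 = 0.038422; posterior odds 0.18250; posterior probability 0.154.
Reviewer B: prior odds 0.168/0.832 = 0.20192; posterior odds 0.95913; posterior probability 0.490.

Reviewer A: 0.154; Reviewer B: 0.490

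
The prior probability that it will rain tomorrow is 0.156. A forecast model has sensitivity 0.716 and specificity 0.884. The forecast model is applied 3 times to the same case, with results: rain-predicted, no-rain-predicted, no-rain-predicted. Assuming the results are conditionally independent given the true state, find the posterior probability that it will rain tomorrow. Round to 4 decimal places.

Let H be the event that it will rain tomorrow; start with P(H) = 0.156. P('rain-predicted'|H) = 0.716, P('rain-predicted'|¬H) = 0.116.
Update on result 1 ('rain-predicted'): P(H) ← 0.716·0.1560 / (0.716·0.1560 + 0.116·0.8440) = 0.11170/0.20960 = 0.5329.
Update on result 2 ('no-rain-predicted'): P(H) ← 0.284·0.5329 / (0.284·0.5329 + 0.884·0.4671) = 0.15134/0.56426 = 0.2682.
Update on result 3 ('no-rain-predicted'): P(H) ← 0.284·0.2682 / (0.284·0.2682 + 0.884·0.7318) = 0.076174/0.72307 = 0.1053.

Posterior P(H) ≈ 0.1053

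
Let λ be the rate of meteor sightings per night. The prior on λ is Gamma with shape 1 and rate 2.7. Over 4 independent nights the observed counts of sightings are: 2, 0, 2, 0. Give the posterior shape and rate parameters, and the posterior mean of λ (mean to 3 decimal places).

Total count ∑xᵢ = 4 over n = 4 nights.
Gamma is conjugate to the Poisson likelihood: posterior is Gamma(shape = 1+4 = 5, rate = 2.7+4 = 6.7).
Posterior mean = shape/rate = 5/6.7 = 0.746.

Posterior: Gamma(shape=5, rate=6.7); mean ≈ 0.746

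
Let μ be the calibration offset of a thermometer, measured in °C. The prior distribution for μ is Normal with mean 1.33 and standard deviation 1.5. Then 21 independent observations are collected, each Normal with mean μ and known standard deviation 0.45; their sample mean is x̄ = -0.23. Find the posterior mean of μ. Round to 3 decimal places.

Posterior mean ≈ -0.223

Prior precision 1/τ₀² = 1/1.5² = 0.444444; data precision n/σ² = 21/0.45² = 103.704.
Posterior precision = 0.444444 + 103.704 = 104.148.
Posterior mean = (0.444444·1.33 + 103.704·-0.23) / 104.148 = -0.223.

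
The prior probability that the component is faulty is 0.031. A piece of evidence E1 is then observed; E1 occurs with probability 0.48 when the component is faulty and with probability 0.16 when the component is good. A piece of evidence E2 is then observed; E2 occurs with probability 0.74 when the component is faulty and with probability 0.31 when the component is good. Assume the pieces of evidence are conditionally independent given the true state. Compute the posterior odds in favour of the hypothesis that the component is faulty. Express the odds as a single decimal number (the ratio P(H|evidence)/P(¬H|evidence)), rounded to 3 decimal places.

Prior odds = 0.031/(1−0.031) = 0.031992.
Likelihood ratio for E1 = 0.48/0.16 = 3.0000.
Likelihood ratio for E2 = 0.74/0.31 = 2.3871.
Posterior odds = prior odds × LR₁ × LR₂ = 0.22910.

Posterior odds ≈ 0.229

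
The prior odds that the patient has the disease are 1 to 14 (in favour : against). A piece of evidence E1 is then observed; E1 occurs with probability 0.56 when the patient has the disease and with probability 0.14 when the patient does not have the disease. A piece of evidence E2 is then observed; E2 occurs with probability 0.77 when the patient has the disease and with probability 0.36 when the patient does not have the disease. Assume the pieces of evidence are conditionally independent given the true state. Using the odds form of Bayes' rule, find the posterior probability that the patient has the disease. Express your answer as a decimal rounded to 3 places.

Posterior probability ≈ 0.379

Prior odds = 1/14 = 0.071429. In log-odds, ln(0.071429) = -2.6391.
Add log likelihood ratios: ln(4.0000) + ln(2.1389) = 2.1466.
Posterior log-odds = -0.49248, so posterior odds = exp(-0.49248) = 0.61111. Converting, P(H|E) = 0.61111/1.6111 = 0.379.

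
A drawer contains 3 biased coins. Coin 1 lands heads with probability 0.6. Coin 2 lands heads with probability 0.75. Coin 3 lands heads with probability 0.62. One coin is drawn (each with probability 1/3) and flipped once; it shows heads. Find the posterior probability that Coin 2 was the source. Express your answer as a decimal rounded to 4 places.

Tabulate prior·likelihood by source: [1] prior 0.333333, lik 0.6, product 0.2000; [2] prior 0.333333, lik 0.75, product 0.2500; [3] prior 0.333333, lik 0.62, product 0.2067.
Normalizing constant = 0.65667; the posterior for Coin 2 is its product over the sum, 0.2500/0.65667 = 0.3807.

Posterior probability ≈ 0.3807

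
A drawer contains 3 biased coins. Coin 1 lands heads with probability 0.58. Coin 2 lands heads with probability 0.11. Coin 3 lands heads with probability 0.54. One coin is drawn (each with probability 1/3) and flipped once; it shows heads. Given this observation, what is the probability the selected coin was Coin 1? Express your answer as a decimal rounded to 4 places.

Posterior probability ≈ 0.4715

Tabulate prior·likelihood by source: [1] prior 0.333333, lik 0.58, product 0.1933; [2] prior 0.333333, lik 0.11, product 0.03667; [3] prior 0.333333, lik 0.54, product 0.1800.
Normalizing constant = 0.41000; the posterior for Coin 1 is its product over the sum, 0.1933/0.41000 = 0.4715.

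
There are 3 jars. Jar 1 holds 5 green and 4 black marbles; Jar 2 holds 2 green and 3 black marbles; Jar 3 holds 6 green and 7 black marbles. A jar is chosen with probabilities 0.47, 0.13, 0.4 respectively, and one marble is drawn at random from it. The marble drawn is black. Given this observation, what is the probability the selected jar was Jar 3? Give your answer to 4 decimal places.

Posterior probability ≈ 0.4288

P(black|Jar 1) = 0.4444; P(black|Jar 2) = 0.6; P(black|Jar 3) = 0.5385.
Prior × likelihood for each source: 0.47·0.4444=0.2089, 0.13·0.6=0.07800, 0.4·0.5385=0.2154. Summing gives P(black) = 0.50227.
P(Jar 3 | black) = 0.2154 / 0.50227 = 0.4288.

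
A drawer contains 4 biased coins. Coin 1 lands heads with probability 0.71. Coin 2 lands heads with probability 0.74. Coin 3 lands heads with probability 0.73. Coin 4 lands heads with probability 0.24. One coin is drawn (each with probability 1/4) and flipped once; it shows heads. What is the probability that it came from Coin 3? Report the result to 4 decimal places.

P(heads|C1) = 0.71; P(heads|C2) = 0.74; P(heads|C3) = 0.73; P(heads|C4) = 0.24.
Prior × likelihood for each source: 0.25·0.71=0.1775, 0.25·0.74=0.1850, 0.25·0.73=0.1825, 0.25·0.24=0.06000. Summing gives P(heads) = 0.60500.
P(Coin 3 | heads) = 0.1825 / 0.60500 = 0.3017.

Posterior probability ≈ 0.3017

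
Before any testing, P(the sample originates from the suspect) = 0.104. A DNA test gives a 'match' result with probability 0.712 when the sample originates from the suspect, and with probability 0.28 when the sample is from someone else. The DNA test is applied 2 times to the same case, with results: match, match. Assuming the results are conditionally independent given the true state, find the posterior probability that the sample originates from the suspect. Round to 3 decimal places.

Posterior P(H) ≈ 0.429

With H the event that the sample originates from the suspect, the joint likelihood of the observed sequence is P(data|H) = 0.712·0.712 = 0.50694 and P(data|¬H) = 0.28·0.28 = 0.078400.
Bayes: P(H|data) = 0.104·0.50694 / (0.104·0.50694 + 0.896·0.078400) = 0.052722/0.12297 = 0.4287.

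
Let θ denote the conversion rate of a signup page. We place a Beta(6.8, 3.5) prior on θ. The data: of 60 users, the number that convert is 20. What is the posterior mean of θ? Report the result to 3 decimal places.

Posterior mean ≈ 0.381

Observing 20 successes and 40 failures updates Beta(6.8, 3.5) by adding the success and failure counts to the two shape parameters: α = 6.8+20 = 26.8, β = 3.5+40 = 43.5.
Posterior mean = α/(α+β) = 26.8/70.3 = 0.381.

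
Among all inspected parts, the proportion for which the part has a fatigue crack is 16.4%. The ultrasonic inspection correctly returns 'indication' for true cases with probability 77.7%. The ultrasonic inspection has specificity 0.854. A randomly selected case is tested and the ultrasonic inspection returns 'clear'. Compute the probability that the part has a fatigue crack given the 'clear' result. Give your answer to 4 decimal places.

P(H | E) ≈ 0.0487

Write H for 'the part has a fatigue crack'. Prior odds H:¬H = 0.164/0.836 = 0.19617. For the 'clear' outcome, the likelihood ratio is 0.223/0.854 = 0.26112.
Posterior odds = 0.19617 × 0.26112 = 0.051225, so P(H|E) = 0.051225/(1+0.051225) = 0.0487.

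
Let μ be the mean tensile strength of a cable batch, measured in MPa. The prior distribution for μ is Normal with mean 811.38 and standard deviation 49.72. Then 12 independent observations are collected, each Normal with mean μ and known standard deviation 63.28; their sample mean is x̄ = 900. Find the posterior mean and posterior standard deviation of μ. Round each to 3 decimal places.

Posterior mean ≈ 889.460; posterior SD ≈ 17.147

Prior precision 1/τ₀² = 1/49.72² = 0.00040452; data precision n/σ² = 12/63.28² = 0.00299673.
Posterior precision = 0.00040452 + 0.00299673 = 0.00340125, giving posterior SD = 1/√0.00340125 = 17.147.
Posterior mean = (0.00040452·811.38 + 0.00299673·900) / 0.00340125 = 889.460.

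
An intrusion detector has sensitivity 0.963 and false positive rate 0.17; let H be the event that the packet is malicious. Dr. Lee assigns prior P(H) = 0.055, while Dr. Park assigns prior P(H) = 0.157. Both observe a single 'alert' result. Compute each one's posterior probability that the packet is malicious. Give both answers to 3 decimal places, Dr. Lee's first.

Dr. Lee: 0.248; Dr. Park: 0.513

P('+'|H) = 0.963, P('+'|¬H) = 0.17.
Dr. Lee: numerator 0.963·0.055 = 0.052965; evidence = 0.052965+0.17·0.945 = 0.21361; posterior = 0.248.
Dr. Park: numerator 0.963·0.157 = 0.15119; evidence = 0.15119+0.17·0.843 = 0.29450; posterior = 0.513.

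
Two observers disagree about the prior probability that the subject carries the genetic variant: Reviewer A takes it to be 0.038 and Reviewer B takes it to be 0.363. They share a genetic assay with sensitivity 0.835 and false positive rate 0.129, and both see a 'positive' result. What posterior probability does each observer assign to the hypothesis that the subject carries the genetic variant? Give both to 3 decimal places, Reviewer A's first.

The likelihood ratio for a 'positive' result is 0.835/0.129 = 6.4729.
Reviewer A: prior odds 0.038/0.962 = 0.039501; posterior odds 0.25569; posterior probability 0.204.
Reviewer B: prior odds 0.363/0.637 = 0.56986; posterior odds 3.6886; posterior probability 0.787.

Reviewer A: 0.204; Reviewer B: 0.787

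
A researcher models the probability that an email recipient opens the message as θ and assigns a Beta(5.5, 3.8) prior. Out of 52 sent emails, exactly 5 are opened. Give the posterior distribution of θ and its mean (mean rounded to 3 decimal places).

Posterior: Beta(10.5, 50.8); mean ≈ 0.171

The binomial likelihood is conjugate to the Beta prior: with 5 successes and 47 failures, the posterior is Beta(5.5+5, 3.8+47) = Beta(10.5, 50.8).
Posterior mean = α/(α+β) = 10.5/61.3 = 0.171.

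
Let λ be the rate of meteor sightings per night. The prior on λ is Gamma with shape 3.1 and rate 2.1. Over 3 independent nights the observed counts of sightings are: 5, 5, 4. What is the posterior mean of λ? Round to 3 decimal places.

The Poisson likelihood adds the total count to the shape and the number of exposure periods to the rate. Here ∑xᵢ = 14 and n = 3, so shape 3.1→17.1 and rate 2.1→5.1.
Posterior mean = shape/rate = 17.1/5.1 = 3.353.

Posterior mean ≈ 3.353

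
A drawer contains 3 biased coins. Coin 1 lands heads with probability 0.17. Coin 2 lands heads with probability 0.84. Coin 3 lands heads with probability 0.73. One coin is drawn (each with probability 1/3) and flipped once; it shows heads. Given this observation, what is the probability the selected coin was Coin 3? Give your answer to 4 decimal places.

Posterior probability ≈ 0.4195

P(heads|C1) = 0.17; P(heads|C2) = 0.84; P(heads|C3) = 0.73.
Prior × likelihood for each source: 0.333333·0.17=0.05667, 0.333333·0.84=0.2800, 0.333333·0.73=0.2433. Summing gives P(heads) = 0.58000.
P(Coin 3 | heads) = 0.2433 / 0.58000 = 0.4195.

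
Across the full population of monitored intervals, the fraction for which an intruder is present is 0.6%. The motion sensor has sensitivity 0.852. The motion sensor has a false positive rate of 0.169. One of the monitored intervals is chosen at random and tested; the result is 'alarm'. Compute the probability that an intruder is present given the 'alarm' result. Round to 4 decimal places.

P(H | E) ≈ 0.0295

Let H be the event that an intruder is present. P(H) = 0.006, so P(¬H) = 0.994. With E the 'alarm' result, P(E|H) = 0.852 and P(E|¬H) = 0.169.
P(E) = 0.852·0.006 + 0.169·0.994 = 0.0051120 + 0.16799 = 0.17310.
By Bayes' theorem, P(H|E) = 0.0051120 / 0.17310 = 0.0295.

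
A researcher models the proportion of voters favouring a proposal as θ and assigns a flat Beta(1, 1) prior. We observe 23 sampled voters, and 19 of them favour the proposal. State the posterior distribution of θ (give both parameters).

Posterior: Beta(20, 5)

The binomial likelihood is conjugate to the Beta prior: with 19 successes and 4 failures, the posterior is Beta(1+19, 1+4) = Beta(20, 5).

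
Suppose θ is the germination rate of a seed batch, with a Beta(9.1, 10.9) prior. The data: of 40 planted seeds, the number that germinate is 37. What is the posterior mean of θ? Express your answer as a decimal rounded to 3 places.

Observing 37 successes and 3 failures updates Beta(9.1, 10.9) by adding the success and failure counts to the two shape parameters: α = 9.1+37 = 46.1, β = 10.9+3 = 13.9.
Posterior mean = α/(α+β) = 46.1/60 = 0.768.

Posterior mean ≈ 0.768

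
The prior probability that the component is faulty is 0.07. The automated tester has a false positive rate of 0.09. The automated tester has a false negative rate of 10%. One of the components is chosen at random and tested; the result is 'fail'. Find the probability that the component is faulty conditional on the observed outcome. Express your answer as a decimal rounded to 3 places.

P(H | E) ≈ 0.429

Write H for 'the component is faulty'. Prior odds H:¬H = 0.07/0.93 = 0.075269. For the 'fail' outcome, the likelihood ratio is 0.9/0.09 = 10.000.
Posterior odds = 0.075269 × 10.000 = 0.75269, so P(H|E) = 0.75269/(1+0.75269) = 0.429.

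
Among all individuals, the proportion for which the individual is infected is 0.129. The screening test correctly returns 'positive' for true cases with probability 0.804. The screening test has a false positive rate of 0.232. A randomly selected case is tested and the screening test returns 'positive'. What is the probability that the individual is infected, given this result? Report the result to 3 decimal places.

Let H be the event that the individual is infected. P(H) = 0.129, so P(¬H) = 0.871. With E the 'positive' result, P(E|H) = 0.804 and P(E|¬H) = 0.232.
P(E) = 0.804·0.129 + 0.232·0.871 = 0.10372 + 0.20207 = 0.30579.
By Bayes' theorem, P(H|E) = 0.10372 / 0.30579 = 0.339.

P(H | E) ≈ 0.339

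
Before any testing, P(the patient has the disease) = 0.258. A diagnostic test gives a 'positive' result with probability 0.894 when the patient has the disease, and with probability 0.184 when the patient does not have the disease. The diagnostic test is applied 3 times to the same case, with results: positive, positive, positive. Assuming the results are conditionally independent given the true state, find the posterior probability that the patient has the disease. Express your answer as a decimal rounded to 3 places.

Posterior P(H) ≈ 0.976

With H the event that the patient has the disease, the joint likelihood of the observed sequence is P(data|H) = 0.894·0.894·0.894 = 0.71452 and P(data|¬H) = 0.184·0.184·0.184 = 0.0062295.
Bayes: P(H|data) = 0.258·0.71452 / (0.258·0.71452 + 0.742·0.0062295) = 0.18435/0.18897 = 0.9755.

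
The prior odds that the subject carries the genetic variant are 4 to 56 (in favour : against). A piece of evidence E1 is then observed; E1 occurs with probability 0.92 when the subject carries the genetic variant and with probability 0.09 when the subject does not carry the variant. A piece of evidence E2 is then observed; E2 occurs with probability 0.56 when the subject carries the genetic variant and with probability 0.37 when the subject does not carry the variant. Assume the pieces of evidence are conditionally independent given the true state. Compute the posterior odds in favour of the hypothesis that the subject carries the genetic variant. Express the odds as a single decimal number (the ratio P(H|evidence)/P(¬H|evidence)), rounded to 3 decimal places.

Prior odds = 4/56 = 0.071429.
Likelihood ratio for E1 = 0.92/0.09 = 10.222.
Likelihood ratio for E2 = 0.56/0.37 = 1.5135.
Posterior odds = prior odds × LR₁ × LR₂ = 1.1051.

Posterior odds ≈ 1.105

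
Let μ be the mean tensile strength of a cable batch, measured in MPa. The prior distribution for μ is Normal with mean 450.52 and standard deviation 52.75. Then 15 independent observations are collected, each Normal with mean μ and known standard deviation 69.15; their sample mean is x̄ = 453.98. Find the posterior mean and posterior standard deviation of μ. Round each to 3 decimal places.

Prior precision 1/τ₀² = 1/52.75² = 0.00035938; data precision n/σ² = 15/69.15² = 0.00313694.
Posterior precision = 0.00035938 + 0.00313694 = 0.00349633, giving posterior SD = 1/√0.00349633 = 16.912.
Posterior mean = (0.00035938·450.52 + 0.00313694·453.98) / 0.00349633 = 453.624.

Posterior mean ≈ 453.624; posterior SD ≈ 16.912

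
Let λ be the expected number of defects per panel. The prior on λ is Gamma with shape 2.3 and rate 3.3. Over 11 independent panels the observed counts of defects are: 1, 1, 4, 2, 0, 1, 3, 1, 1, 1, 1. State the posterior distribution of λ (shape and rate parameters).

Total count ∑xᵢ = 16 over n = 11 panels.
Gamma is conjugate to the Poisson likelihood: posterior is Gamma(shape = 2.3+16 = 18.3, rate = 3.3+11 = 14.3).

Posterior: Gamma(shape=18.3, rate=14.3)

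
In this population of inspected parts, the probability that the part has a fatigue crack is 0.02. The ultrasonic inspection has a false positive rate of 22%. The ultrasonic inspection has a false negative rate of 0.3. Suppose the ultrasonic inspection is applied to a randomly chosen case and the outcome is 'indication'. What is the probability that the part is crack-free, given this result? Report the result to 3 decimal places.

P(¬H | E) ≈ 0.939

Let H be the event that the part has a fatigue crack. P(H) = 0.02, so P(¬H) = 0.98. With E the 'indication' result, P(E|H) = 0.7 and P(E|¬H) = 0.22.
P(E) = 0.7·0.02 + 0.22·0.98 = 0.014000 + 0.21560 = 0.22960.
By Bayes' theorem, P(H|E) = 0.014000 / 0.22960 = 0.061. Hence P(¬H|E) = 1 − 0.061 = 0.939.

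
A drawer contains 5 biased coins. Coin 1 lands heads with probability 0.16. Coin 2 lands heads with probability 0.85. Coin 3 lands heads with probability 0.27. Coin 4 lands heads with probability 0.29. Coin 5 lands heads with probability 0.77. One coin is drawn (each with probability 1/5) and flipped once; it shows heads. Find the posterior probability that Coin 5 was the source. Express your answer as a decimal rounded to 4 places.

Posterior probability ≈ 0.3291

P(heads|C1) = 0.16; P(heads|C2) = 0.85; P(heads|C3) = 0.27; P(heads|C4) = 0.29; P(heads|C5) = 0.77.
Prior × likelihood for each source: 0.2·0.16=0.03200, 0.2·0.85=0.1700, 0.2·0.27=0.05400, 0.2·0.29=0.05800, 0.2·0.77=0.1540. Summing gives P(heads) = 0.46800.
P(Coin 5 | heads) = 0.1540 / 0.46800 = 0.3291.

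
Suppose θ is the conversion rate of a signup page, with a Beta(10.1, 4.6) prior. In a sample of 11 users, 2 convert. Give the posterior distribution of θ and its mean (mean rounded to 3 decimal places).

Observing 2 successes and 9 failures updates Beta(10.1, 4.6) by adding the success and failure counts to the two shape parameters: α = 10.1+2 = 12.1, β = 4.6+9 = 13.6.
Posterior mean = α/(α+β) = 12.1/25.7 = 0.471.

Posterior: Beta(12.1, 13.6); mean ≈ 0.471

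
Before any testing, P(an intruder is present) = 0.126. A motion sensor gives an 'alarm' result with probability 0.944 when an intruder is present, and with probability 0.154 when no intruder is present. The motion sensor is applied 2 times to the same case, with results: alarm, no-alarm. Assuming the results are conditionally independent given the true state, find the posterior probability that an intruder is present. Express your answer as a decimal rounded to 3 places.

Posterior P(H) ≈ 0.055

With H the event that an intruder is present, the joint likelihood of the observed sequence is P(data|H) = 0.944·0.056 = 0.052864 and P(data|¬H) = 0.154·0.846 = 0.13028.
Bayes: P(H|data) = 0.126·0.052864 / (0.126·0.052864 + 0.874·0.13028) = 0.0066609/0.12053 = 0.0553.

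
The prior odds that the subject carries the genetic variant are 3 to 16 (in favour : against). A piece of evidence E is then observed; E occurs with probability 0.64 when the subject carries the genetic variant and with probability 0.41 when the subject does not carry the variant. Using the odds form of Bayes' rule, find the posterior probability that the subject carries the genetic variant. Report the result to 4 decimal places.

Posterior probability ≈ 0.2264

Prior odds = 3/16 = 0.18750.
Likelihood ratio for E = 0.64/0.41 = 1.5610.
Posterior odds = prior odds × LR = 0.29268.
Posterior probability = odds/(1+odds) = 0.29268/1.2927 = 0.2264.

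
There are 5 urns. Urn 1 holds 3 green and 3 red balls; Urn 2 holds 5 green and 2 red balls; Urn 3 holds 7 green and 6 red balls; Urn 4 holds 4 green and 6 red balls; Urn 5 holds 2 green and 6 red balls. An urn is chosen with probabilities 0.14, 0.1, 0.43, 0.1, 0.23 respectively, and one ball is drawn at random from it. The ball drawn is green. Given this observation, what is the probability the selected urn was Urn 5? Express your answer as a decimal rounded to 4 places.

Posterior probability ≈ 0.1222

Tabulate prior·likelihood by source: [1] prior 0.14, lik 0.5, product 0.07000; [2] prior 0.1, lik 0.7143, product 0.07143; [3] prior 0.43, lik 0.5385, product 0.2315; [4] prior 0.1, lik 0.4, product 0.04000; [5] prior 0.23, lik 0.25, product 0.05750.
Normalizing constant = 0.47047; the posterior for Urn 5 is its product over the sum, 0.05750/0.47047 = 0.1222.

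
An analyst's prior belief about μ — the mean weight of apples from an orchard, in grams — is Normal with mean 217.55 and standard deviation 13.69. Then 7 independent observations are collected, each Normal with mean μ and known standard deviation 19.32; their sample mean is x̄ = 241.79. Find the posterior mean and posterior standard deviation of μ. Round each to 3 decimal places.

Posterior mean ≈ 236.421; posterior SD ≈ 6.443

With known σ, the Normal prior is conjugate. Weight on the data is w = (n/σ²)/(n/σ² + 1/τ₀²) = 0.0187536/(0.0187536+0.00533572) = 0.77850.
Posterior mean = w·x̄ + (1−w)·μ₀ = 0.77850·241.79 + 0.22150·217.55 = 236.421. Posterior variance = 1/(0.0187536+0.00533572) = 41.5122, so SD = 6.443.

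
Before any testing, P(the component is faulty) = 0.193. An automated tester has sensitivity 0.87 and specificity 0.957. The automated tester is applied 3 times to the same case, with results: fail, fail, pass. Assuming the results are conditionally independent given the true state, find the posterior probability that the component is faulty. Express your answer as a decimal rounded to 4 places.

Let H be the event that the component is faulty; start with P(H) = 0.193. P('fail'|H) = 0.87, P('fail'|¬H) = 0.043.
Update on result 1 ('fail'): P(H) ← 0.87·0.1930 / (0.87·0.1930 + 0.043·0.8070) = 0.16791/0.20261 = 0.8287.
Update on result 2 ('fail'): P(H) ← 0.87·0.8287 / (0.87·0.8287 + 0.043·0.1713) = 0.72100/0.72836 = 0.9899.
Update on result 3 ('pass'): P(H) ← 0.13·0.9899 / (0.13·0.9899 + 0.957·0.0101) = 0.12869/0.13836 = 0.9301.

Posterior P(H) ≈ 0.9301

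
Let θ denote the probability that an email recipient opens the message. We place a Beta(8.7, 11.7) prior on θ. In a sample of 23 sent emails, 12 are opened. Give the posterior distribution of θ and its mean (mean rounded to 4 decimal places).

The binomial likelihood is conjugate to the Beta prior: with 12 successes and 11 failures, the posterior is Beta(8.7+12, 11.7+11) = Beta(20.7, 22.7).
Posterior mean = α/(α+β) = 20.7/43.4 = 0.4770.

Posterior: Beta(20.7, 22.7); mean ≈ 0.4770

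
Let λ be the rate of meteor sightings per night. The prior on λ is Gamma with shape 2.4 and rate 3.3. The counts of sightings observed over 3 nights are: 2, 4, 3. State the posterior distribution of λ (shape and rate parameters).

The Poisson likelihood adds the total count to the shape and the number of exposure periods to the rate. Here ∑xᵢ = 9 and n = 3, so shape 2.4→11.4 and rate 3.3→6.3.

Posterior: Gamma(shape=11.4, rate=6.3)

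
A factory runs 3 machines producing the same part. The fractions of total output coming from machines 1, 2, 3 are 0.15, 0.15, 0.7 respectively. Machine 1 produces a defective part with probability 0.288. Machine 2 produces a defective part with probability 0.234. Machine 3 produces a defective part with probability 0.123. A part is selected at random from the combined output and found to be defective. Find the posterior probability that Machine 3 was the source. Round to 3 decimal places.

P(defective|M1) = 0.288; P(defective|M2) = 0.234; P(defective|M3) = 0.123.
Prior × likelihood for each source: 0.15·0.288=0.04320, 0.15·0.234=0.03510, 0.7·0.123=0.08610. Summing gives P(defective) = 0.16440.
P(Machine 3 | defective) = 0.08610 / 0.16440 = 0.524.

Posterior probability ≈ 0.524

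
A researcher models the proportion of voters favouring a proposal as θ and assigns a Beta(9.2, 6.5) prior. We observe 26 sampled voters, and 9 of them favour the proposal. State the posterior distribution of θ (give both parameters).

The binomial likelihood is conjugate to the Beta prior: with 9 successes and 17 failures, the posterior is Beta(9.2+9, 6.5+17) = Beta(18.2, 23.5).

Posterior: Beta(18.2, 23.5)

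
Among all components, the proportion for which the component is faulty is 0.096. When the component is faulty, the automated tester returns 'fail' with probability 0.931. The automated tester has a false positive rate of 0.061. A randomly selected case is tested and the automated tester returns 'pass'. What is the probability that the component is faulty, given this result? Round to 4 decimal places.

P(H | E) ≈ 0.0077

Write H for 'the component is faulty'. Prior odds H:¬H = 0.096/0.904 = 0.10619. For the 'pass' outcome, the likelihood ratio is 0.069/0.939 = 0.073482.
Posterior odds = 0.10619 × 0.073482 = 0.0078034, so P(H|E) = 0.0078034/(1+0.0078034) = 0.0077.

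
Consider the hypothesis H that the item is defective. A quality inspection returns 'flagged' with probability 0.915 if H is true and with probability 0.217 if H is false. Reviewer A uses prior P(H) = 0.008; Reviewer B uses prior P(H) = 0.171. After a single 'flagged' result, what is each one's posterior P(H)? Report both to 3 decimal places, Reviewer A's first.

Reviewer A: 0.033; Reviewer B: 0.465

The likelihood ratio for a 'flagged' result is 0.915/0.217 = 4.2166.
Reviewer A: prior odds 0.008/0.992 = 0.0080645; posterior odds 0.034005; posterior probability 0.033.
Reviewer B: prior odds 0.171/0.829 = 0.20627; posterior odds 0.86977; posterior probability 0.465.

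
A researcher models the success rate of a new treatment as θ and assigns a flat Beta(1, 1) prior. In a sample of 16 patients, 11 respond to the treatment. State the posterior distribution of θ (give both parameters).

Posterior: Beta(12, 6)

The binomial likelihood is conjugate to the Beta prior: with 11 successes and 5 failures, the posterior is Beta(1+11, 1+5) = Beta(12, 6).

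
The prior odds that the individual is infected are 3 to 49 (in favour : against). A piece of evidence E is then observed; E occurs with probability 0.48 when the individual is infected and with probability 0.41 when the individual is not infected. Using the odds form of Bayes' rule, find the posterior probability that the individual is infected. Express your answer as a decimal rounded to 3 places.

Prior odds = 3/49 = 0.061224.
Likelihood ratio for E = 0.48/0.41 = 1.1707.
Posterior odds = prior odds × LR = 0.071677.
Posterior probability = odds/(1+odds) = 0.071677/1.0717 = 0.067.

Posterior probability ≈ 0.067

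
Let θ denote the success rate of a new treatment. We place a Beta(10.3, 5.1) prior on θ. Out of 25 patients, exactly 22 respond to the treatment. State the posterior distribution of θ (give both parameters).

The binomial likelihood is conjugate to the Beta prior: with 22 successes and 3 failures, the posterior is Beta(10.3+22, 5.1+3) = Beta(32.3, 8.1).

Posterior: Beta(32.3, 8.1)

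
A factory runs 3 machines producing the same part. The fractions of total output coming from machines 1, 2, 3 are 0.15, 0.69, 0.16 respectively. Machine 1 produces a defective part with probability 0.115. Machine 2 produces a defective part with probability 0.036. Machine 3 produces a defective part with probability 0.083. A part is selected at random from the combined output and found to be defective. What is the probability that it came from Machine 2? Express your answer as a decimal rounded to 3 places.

Posterior probability ≈ 0.449

Tabulate prior·likelihood by source: [1] prior 0.15, lik 0.115, product 0.01725; [2] prior 0.69, lik 0.036, product 0.02484; [3] prior 0.16, lik 0.083, product 0.01328.
Normalizing constant = 0.055370; the posterior for Machine 2 is its product over the sum, 0.02484/0.055370 = 0.449.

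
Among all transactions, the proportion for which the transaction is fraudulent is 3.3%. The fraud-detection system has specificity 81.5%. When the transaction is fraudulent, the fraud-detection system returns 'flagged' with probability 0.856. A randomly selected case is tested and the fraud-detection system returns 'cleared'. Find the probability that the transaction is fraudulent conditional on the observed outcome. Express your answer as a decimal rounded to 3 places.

P(H | E) ≈ 0.006

Write H for 'the transaction is fraudulent'. Prior odds H:¬H = 0.033/0.967 = 0.034126. For the 'cleared' outcome, the likelihood ratio is 0.144/0.815 = 0.17669.
Posterior odds = 0.034126 × 0.17669 = 0.0060297, so P(H|E) = 0.0060297/(1+0.0060297) = 0.006.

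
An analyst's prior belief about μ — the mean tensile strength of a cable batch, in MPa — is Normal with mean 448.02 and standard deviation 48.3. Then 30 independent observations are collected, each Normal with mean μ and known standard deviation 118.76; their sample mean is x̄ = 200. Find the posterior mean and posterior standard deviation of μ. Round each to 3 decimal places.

Posterior mean ≈ 241.599; posterior SD ≈ 19.781

With known σ, the Normal prior is conjugate. Weight on the data is w = (n/σ²)/(n/σ² + 1/τ₀²) = 0.00212707/(0.00212707+0.00042865) = 0.83228.
Posterior mean = w·x̄ + (1−w)·μ₀ = 0.83228·200 + 0.16772·448.02 = 241.599. Posterior variance = 1/(0.00212707+0.00042865) = 391.279, so SD = 19.781.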